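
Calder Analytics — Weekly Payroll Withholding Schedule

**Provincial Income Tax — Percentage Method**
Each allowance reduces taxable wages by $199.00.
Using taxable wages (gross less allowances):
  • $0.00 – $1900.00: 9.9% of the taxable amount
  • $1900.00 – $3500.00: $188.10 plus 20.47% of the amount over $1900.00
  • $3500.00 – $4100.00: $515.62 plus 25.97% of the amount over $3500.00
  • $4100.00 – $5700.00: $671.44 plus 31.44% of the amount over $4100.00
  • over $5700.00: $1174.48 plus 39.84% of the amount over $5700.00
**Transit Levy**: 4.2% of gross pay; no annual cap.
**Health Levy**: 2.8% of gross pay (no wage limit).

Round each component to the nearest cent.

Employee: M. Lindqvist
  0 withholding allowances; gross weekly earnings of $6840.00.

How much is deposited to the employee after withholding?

Provincial Income Tax: taxable = $6840.00
  $1174.48 + 39.84% × ($6840.00 − $5700.00) = $1174.48 + 39.84% × $1140.00 = $1628.66
Transit Levy: 4.2% × $6840.00 = $287.28
Health Levy: 2.8% × $6840.00 = $191.52
Total withheld: $1628.66 + $287.28 + $191.52 = $2107.46
Net pay: $6840.00 − $2107.46 = $4732.54

$4732.54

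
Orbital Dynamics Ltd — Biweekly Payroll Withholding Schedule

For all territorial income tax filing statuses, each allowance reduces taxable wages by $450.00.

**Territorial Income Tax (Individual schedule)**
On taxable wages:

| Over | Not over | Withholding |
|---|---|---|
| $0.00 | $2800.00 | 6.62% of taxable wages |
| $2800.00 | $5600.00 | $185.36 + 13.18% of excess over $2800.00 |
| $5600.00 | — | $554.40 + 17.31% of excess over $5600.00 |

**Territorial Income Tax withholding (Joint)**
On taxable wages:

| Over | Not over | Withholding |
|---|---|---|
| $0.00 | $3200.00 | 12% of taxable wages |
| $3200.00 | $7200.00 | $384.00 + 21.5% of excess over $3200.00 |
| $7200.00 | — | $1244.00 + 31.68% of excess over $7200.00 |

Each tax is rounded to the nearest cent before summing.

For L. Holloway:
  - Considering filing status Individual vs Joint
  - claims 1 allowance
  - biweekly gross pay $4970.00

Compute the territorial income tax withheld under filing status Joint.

Territorial Income Tax (Joint): taxable = $4970.00 − 1×$450.00 = $4520.00
  $384.00 + 21.5% × ($4520.00 − $3200.00) = $384.00 + 21.5% × $1320.00 = $667.80

$667.80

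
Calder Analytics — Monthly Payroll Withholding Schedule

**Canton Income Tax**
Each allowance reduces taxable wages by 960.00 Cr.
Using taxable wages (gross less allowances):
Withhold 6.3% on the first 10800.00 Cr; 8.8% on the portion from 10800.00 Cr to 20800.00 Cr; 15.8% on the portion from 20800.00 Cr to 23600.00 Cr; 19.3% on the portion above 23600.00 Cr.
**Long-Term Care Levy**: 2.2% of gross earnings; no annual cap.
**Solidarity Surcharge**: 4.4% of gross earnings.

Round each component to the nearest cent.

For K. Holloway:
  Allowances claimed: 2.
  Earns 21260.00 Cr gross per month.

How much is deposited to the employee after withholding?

18424.92 Cr

Canton Income Tax: taxable = 21260.00 Cr − 2×960.00 Cr = 19340.00 Cr
  680.40 Cr + 8.8% × (19340.00 Cr − 10800.00 Cr) = 680.40 Cr + 8.8% × 8540.00 Cr = 1431.92 Cr
Long-Term Care Levy: 2.2% × 21260.00 Cr = 467.72 Cr
Solidarity Surcharge: 4.4% × 21260.00 Cr = 935.44 Cr
Total withheld: 1431.92 Cr + 467.72 Cr + 935.44 Cr = 2835.08 Cr
Net pay: 21260.00 Cr − 2835.08 Cr = 18424.92 Cr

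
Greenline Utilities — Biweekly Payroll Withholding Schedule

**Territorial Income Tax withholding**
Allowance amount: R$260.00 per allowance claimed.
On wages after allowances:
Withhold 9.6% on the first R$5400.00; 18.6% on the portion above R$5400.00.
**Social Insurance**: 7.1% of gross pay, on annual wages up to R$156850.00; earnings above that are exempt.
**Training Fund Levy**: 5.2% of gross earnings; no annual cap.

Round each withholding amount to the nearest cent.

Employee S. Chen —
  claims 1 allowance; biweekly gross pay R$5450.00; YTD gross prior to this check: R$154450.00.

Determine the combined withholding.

Territorial Income Tax: taxable = R$5450.00 − 1×R$260.00 = R$5190.00
  9.6% × R$5190.00 = R$498.24
Social Insurance: cap R$156850.00 − YTD R$154450.00 = R$2400.00 subject; 7.1% × R$2400.00 = R$170.40
Training Fund Levy: 5.2% × R$5450.00 = R$283.40
Total: R$498.24 + R$170.40 + R$283.40 = R$952.04

R$952.04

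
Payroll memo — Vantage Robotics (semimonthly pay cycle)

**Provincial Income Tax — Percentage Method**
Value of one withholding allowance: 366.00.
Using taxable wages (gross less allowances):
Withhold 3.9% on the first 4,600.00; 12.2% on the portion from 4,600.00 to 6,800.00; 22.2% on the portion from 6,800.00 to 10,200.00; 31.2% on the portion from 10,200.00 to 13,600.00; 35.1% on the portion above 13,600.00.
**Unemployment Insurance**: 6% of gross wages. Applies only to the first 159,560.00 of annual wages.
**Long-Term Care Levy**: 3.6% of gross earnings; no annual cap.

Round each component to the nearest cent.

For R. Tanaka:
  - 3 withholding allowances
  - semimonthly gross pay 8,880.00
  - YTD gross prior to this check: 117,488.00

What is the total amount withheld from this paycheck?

1,518.28

Provincial Income Tax: taxable = 8,880.00 − 3×366.00 = 7,782.00
  447.80 + 22.2% × (7,782.00 − 6,800.00) = 447.80 + 22.2% × 982.00 = 665.80
Unemployment Insurance: 6% × 8,880.00 = 532.80
Long-Term Care Levy: 3.6% × 8,880.00 = 319.68
Total: 665.80 + 532.80 + 319.68 = 1,518.28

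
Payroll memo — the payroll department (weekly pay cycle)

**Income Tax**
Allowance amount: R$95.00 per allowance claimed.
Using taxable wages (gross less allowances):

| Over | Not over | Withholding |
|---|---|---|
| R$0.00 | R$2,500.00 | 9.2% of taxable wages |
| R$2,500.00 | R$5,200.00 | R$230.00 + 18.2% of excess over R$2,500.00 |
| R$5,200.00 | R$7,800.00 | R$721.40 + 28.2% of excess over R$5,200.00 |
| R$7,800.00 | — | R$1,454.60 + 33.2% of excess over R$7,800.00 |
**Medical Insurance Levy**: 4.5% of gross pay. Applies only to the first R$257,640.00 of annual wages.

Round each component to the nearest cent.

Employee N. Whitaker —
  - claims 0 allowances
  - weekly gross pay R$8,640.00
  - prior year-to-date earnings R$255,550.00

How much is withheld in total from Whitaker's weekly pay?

Income Tax: taxable = R$8,640.00
  R$1,454.60 + 33.2% × (R$8,640.00 − R$7,800.00) = R$1,454.60 + 33.2% × R$840.00 = R$1,733.48
Medical Insurance Levy: cap R$257,640.00 − YTD R$255,550.00 = R$2,090.00 subject; 4.5% × R$2,090.00 = R$94.05
Total: R$1,733.48 + R$94.05 = R$1,827.53

R$1,827.53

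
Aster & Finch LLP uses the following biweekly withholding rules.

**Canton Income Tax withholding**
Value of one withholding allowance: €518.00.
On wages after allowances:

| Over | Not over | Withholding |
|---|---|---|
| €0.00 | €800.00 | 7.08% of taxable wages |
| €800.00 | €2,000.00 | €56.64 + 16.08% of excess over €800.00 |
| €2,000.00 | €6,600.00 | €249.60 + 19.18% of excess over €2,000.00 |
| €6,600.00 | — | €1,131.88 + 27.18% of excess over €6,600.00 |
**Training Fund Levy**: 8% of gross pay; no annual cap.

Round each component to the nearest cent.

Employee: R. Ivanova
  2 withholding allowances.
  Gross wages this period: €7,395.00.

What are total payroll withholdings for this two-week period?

€1,677.26

Canton Income Tax: taxable = €7,395.00 − 2×€518.00 = €6,359.00
  €249.60 + 19.18% × (€6,359.00 − €2,000.00) = €249.60 + 19.18% × €4,359.00 = €1,085.66
Training Fund Levy: 8% × €7,395.00 = €591.60
Total: €1,085.66 + €591.60 = €1,677.26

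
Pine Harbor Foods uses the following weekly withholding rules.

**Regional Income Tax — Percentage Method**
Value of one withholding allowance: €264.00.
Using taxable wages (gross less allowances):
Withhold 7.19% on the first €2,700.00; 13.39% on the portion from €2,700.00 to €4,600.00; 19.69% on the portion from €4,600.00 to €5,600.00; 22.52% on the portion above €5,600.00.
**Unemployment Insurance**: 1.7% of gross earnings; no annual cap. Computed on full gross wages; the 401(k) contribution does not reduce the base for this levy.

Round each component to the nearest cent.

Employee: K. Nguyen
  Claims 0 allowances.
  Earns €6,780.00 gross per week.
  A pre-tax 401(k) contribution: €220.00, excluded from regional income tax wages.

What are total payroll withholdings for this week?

Regional Income Tax: taxable = €6,780.00 − €220.00 = €6,560.00
  €645.44 + 22.52% × (€6,560.00 − €5,600.00) = €645.44 + 22.52% × €960.00 = €861.63
Unemployment Insurance: 1.7% × €6,780.00 = €115.26
Total: €861.63 + €115.26 = €976.89

€976.89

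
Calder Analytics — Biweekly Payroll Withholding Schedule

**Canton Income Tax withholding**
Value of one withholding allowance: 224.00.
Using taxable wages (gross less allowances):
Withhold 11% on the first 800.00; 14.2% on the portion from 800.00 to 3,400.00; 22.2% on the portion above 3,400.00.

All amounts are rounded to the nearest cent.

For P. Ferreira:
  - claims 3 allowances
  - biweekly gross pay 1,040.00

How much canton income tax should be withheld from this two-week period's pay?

Canton Income Tax: taxable = 1,040.00 − 3×224.00 = 368.00
  11% × 368.00 = 40.48

40.48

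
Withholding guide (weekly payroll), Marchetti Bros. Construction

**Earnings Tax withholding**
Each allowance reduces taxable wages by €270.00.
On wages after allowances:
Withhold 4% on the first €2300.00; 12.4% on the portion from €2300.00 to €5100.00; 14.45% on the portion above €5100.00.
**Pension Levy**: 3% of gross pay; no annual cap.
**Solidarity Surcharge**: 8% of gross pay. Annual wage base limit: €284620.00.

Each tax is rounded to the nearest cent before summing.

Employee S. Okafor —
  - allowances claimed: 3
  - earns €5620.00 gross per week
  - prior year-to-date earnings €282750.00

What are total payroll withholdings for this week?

€721.44

Earnings Tax: taxable = €5620.00 − 3×€270.00 = €4810.00
  €92.00 + 12.4% × (€4810.00 − €2300.00) = €92.00 + 12.4% × €2510.00 = €403.24
Pension Levy: 3% × €5620.00 = €168.60
Solidarity Surcharge: cap €284620.00 − YTD €282750.00 = €1870.00 subject; 8% × €1870.00 = €149.60
Total: €403.24 + €168.60 + €149.60 = €721.44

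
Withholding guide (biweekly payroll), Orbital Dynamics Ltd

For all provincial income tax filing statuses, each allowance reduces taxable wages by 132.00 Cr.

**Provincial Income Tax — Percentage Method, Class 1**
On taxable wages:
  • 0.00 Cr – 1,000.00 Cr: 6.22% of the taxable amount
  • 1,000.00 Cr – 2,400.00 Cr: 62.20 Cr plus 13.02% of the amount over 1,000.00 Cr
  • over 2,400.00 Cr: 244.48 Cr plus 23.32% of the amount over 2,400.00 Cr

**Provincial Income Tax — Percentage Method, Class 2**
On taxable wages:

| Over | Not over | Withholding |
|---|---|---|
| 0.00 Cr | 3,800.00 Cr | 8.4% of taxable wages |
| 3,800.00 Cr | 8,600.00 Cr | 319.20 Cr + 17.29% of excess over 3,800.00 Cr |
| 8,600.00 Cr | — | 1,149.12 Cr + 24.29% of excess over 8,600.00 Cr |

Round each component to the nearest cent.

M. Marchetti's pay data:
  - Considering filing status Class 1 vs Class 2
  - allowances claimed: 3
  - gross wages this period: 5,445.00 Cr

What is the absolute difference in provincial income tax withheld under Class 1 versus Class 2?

327.08 Cr

Provincial Income Tax (Class 1): taxable = 5,445.00 Cr − 3×132.00 Cr = 5,049.00 Cr
  244.48 Cr + 23.32% × (5,049.00 Cr − 2,400.00 Cr) = 244.48 Cr + 23.32% × 2,649.00 Cr = 862.23 Cr
Provincial Income Tax (Class 2): taxable = 5,445.00 Cr − 3×132.00 Cr = 5,049.00 Cr
  319.20 Cr + 17.29% × (5,049.00 Cr − 3,800.00 Cr) = 319.20 Cr + 17.29% × 1,249.00 Cr = 535.15 Cr
Difference: |862.23 Cr − 535.15 Cr| = 327.08 Cr (higher under Class 1)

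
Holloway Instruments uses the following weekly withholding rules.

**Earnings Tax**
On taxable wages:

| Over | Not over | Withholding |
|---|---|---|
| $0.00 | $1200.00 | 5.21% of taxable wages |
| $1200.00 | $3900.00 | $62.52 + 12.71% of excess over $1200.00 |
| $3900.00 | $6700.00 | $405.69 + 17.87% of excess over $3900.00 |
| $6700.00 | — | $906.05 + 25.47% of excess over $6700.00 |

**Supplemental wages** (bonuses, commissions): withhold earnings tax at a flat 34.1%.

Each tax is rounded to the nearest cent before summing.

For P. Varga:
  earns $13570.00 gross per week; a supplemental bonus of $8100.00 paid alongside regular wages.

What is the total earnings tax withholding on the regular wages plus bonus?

Earnings Tax: taxable = $13570.00
  $906.05 + 25.47% × ($13570.00 − $6700.00) = $906.05 + 25.47% × $6870.00 = $2655.84
Supplemental (34.1% flat on bonus): 34.1% × $8100.00 = $2762.10
Total earnings tax: $2655.84 + $2762.10 = $5417.94

$5417.94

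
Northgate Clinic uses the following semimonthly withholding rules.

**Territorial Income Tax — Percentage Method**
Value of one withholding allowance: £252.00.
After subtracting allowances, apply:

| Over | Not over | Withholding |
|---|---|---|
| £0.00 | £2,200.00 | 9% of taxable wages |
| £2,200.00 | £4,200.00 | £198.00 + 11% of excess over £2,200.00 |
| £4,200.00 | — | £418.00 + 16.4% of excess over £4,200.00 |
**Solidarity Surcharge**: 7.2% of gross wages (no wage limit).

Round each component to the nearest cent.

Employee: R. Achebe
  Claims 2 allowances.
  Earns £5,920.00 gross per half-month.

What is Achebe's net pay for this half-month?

Territorial Income Tax: taxable = £5,920.00 − 2×£252.00 = £5,416.00
  £418.00 + 16.4% × (£5,416.00 − £4,200.00) = £418.00 + 16.4% × £1,216.00 = £617.42
Solidarity Surcharge: 7.2% × £5,920.00 = £426.24
Total withheld: £617.42 + £426.24 = £1,043.66
Net pay: £5,920.00 − £1,043.66 = £4,876.34

£4,876.34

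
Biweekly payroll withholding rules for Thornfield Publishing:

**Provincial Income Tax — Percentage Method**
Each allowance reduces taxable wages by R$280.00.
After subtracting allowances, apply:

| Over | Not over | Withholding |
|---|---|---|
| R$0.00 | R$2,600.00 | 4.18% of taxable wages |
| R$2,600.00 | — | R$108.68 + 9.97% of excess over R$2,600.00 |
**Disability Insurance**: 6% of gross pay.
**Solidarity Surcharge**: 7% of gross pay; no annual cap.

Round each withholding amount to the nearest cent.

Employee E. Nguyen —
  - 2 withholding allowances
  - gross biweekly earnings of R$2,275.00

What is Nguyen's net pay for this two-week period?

Provincial Income Tax: taxable = R$2,275.00 − 2×R$280.00 = R$1,715.00
  4.18% × R$1,715.00 = R$71.69
Disability Insurance: 6% × R$2,275.00 = R$136.50
Solidarity Surcharge: 7% × R$2,275.00 = R$159.25
Total withheld: R$71.69 + R$136.50 + R$159.25 = R$367.44
Net pay: R$2,275.00 − R$367.44 = R$1,907.56

R$1,907.56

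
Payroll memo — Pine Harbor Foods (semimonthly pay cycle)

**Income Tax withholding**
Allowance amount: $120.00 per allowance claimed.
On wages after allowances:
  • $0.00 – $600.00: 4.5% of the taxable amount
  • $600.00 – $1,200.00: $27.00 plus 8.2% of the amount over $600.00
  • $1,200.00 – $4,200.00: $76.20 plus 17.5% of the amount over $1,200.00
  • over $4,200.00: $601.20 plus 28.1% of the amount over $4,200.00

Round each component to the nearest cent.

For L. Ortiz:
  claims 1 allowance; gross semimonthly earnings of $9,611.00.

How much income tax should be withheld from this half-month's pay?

$2,087.97

Income Tax: taxable = $9,611.00 − 1×$120.00 = $9,491.00
  $601.20 + 28.1% × ($9,491.00 − $4,200.00) = $601.20 + 28.1% × $5,291.00 = $2,087.97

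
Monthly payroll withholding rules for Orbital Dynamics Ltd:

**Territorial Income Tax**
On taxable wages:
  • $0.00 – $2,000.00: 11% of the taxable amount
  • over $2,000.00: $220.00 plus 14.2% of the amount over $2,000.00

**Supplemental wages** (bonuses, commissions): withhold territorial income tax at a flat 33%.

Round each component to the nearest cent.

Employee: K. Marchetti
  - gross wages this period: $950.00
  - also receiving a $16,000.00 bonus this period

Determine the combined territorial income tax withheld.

Territorial Income Tax: taxable = $950.00
  11% × $950.00 = $104.50
Supplemental (33% flat on bonus): 33% × $16,000.00 = $5,280.00
Total territorial income tax: $104.50 + $5,280.00 = $5,384.50

$5,384.50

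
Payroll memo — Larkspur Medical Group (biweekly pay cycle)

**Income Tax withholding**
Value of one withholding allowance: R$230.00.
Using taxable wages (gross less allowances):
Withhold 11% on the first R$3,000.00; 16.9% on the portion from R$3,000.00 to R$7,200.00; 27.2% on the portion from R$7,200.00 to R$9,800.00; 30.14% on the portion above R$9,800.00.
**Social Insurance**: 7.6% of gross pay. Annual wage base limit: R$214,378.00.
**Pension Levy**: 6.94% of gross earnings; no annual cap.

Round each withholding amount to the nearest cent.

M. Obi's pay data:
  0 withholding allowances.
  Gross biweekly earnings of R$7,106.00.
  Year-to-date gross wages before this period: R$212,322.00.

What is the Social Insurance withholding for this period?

R$156.26

Social Insurance: cap R$214,378.00 − YTD R$212,322.00 = R$2,056.00 subject; 7.6% × R$2,056.00 = R$156.26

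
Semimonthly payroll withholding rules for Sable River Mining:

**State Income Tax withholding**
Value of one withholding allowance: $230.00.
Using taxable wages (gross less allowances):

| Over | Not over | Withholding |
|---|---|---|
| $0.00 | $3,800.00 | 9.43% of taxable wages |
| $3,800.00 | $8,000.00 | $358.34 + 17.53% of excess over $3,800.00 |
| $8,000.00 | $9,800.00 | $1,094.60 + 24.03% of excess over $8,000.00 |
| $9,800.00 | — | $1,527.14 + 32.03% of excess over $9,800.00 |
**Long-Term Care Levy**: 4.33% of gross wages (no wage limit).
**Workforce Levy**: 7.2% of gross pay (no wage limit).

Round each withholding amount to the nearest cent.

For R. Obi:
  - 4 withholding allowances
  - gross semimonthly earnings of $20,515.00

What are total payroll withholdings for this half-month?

$7,029.86

State Income Tax: taxable = $20,515.00 − 4×$230.00 = $19,595.00
  $1,527.14 + 32.03% × ($19,595.00 − $9,800.00) = $1,527.14 + 32.03% × $9,795.00 = $4,664.48
Long-Term Care Levy: 4.33% × $20,515.00 = $888.30
Workforce Levy: 7.2% × $20,515.00 = $1,477.08
Total: $4,664.48 + $888.30 + $1,477.08 = $7,029.86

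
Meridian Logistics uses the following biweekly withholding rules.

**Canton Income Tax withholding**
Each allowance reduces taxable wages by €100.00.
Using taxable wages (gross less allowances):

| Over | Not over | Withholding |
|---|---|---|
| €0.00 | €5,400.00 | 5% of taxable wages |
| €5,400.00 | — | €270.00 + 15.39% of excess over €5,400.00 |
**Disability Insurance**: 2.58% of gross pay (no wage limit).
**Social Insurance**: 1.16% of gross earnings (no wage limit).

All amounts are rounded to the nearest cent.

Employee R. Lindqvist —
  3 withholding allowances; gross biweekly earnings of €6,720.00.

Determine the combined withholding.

Canton Income Tax: taxable = €6,720.00 − 3×€100.00 = €6,420.00
  €270.00 + 15.39% × (€6,420.00 − €5,400.00) = €270.00 + 15.39% × €1,020.00 = €426.98
Disability Insurance: 2.58% × €6,720.00 = €173.38
Social Insurance: 1.16% × €6,720.00 = €77.95
Total: €426.98 + €173.38 + €77.95 = €678.31

€678.31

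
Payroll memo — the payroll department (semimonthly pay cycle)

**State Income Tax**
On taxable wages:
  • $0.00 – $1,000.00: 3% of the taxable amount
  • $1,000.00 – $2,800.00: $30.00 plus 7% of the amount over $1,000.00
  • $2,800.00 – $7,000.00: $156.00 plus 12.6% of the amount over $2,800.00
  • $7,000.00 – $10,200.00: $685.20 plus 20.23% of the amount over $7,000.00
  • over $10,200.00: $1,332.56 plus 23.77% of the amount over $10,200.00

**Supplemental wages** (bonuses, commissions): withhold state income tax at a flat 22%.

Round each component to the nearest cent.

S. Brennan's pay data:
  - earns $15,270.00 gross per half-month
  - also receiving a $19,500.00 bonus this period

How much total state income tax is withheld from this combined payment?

$6,827.70

State Income Tax: taxable = $15,270.00
  $1,332.56 + 23.77% × ($15,270.00 − $10,200.00) = $1,332.56 + 23.77% × $5,070.00 = $2,537.70
Supplemental (22% flat on bonus): 22% × $19,500.00 = $4,290.00
Total state income tax: $2,537.70 + $4,290.00 = $6,827.70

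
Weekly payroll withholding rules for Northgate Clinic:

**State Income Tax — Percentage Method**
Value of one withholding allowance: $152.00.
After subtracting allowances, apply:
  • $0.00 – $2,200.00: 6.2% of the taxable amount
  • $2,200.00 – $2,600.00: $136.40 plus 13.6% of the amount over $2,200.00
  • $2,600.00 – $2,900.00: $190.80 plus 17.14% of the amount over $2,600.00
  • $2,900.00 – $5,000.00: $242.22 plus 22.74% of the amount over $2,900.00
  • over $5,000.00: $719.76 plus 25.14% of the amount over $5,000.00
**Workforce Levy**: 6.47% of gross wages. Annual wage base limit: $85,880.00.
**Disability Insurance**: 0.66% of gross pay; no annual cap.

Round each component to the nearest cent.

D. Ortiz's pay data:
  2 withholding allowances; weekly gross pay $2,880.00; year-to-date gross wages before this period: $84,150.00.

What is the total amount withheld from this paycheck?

$318.48

State Income Tax: taxable = $2,880.00 − 2×$152.00 = $2,576.00
  $136.40 + 13.6% × ($2,576.00 − $2,200.00) = $136.40 + 13.6% × $376.00 = $187.54
Workforce Levy: cap $85,880.00 − YTD $84,150.00 = $1,730.00 subject; 6.47% × $1,730.00 = $111.93
Disability Insurance: 0.66% × $2,880.00 = $19.01
Total: $187.54 + $111.93 + $19.01 = $318.48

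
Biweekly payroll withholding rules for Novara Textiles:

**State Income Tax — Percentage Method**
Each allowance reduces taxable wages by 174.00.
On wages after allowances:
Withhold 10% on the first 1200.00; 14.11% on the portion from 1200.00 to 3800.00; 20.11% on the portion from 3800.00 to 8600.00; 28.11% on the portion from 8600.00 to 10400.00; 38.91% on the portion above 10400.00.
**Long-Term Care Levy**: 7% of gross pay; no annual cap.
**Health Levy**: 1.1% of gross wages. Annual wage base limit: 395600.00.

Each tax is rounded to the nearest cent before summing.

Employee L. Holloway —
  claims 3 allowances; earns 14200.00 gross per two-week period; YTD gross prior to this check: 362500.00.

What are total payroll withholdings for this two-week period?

State Income Tax: taxable = 14200.00 − 3×174.00 = 13678.00
  1958.12 + 38.91% × (13678.00 − 10400.00) = 1958.12 + 38.91% × 3278.00 = 3233.59
Long-Term Care Levy: 7% × 14200.00 = 994.00
Health Levy: 1.1% × 14200.00 = 156.20
Total: 3233.59 + 994.00 + 156.20 = 4383.79

4383.79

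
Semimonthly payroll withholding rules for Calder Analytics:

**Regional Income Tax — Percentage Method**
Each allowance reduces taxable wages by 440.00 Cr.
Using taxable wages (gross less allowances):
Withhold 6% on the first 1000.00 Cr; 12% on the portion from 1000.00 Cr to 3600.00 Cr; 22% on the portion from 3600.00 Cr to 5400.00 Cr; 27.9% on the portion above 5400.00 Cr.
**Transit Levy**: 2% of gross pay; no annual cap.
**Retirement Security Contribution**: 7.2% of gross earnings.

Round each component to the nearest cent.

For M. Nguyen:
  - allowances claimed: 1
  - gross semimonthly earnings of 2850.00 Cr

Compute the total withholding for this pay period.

491.40 Cr

Regional Income Tax: taxable = 2850.00 Cr − 1×440.00 Cr = 2410.00 Cr
  60.00 Cr + 12% × (2410.00 Cr − 1000.00 Cr) = 60.00 Cr + 12% × 1410.00 Cr = 229.20 Cr
Transit Levy: 2% × 2850.00 Cr = 57.00 Cr
Retirement Security Contribution: 7.2% × 2850.00 Cr = 205.20 Cr
Total: 229.20 Cr + 57.00 Cr + 205.20 Cr = 491.40 Cr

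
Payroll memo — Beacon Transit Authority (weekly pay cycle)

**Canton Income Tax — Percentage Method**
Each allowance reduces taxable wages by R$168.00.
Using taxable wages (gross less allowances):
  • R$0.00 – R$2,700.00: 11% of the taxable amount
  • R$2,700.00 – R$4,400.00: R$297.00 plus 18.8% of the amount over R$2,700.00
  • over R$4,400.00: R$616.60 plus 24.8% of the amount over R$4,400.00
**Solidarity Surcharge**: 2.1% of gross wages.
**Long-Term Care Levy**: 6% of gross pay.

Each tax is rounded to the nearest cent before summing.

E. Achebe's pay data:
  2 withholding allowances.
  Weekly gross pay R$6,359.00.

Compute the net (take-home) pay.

Canton Income Tax: taxable = R$6,359.00 − 2×R$168.00 = R$6,023.00
  R$616.60 + 24.8% × (R$6,023.00 − R$4,400.00) = R$616.60 + 24.8% × R$1,623.00 = R$1,019.10
Solidarity Surcharge: 2.1% × R$6,359.00 = R$133.54
Long-Term Care Levy: 6% × R$6,359.00 = R$381.54
Total withheld: R$1,019.10 + R$133.54 + R$381.54 = R$1,534.18
Net pay: R$6,359.00 − R$1,534.18 = R$4,824.82

R$4,824.82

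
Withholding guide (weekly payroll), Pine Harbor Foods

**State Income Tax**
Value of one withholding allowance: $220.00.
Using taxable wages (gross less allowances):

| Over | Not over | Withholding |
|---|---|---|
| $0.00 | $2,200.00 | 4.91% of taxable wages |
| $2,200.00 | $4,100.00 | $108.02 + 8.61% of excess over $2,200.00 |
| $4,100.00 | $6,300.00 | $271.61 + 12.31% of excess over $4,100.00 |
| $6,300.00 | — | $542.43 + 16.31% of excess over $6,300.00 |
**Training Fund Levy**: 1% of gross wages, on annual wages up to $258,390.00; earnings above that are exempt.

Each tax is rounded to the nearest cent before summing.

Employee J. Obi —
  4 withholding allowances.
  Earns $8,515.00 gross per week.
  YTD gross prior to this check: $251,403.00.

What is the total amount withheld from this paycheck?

State Income Tax: taxable = $8,515.00 − 4×$220.00 = $7,635.00
  $542.43 + 16.31% × ($7,635.00 − $6,300.00) = $542.43 + 16.31% × $1,335.00 = $760.17
Training Fund Levy: cap $258,390.00 − YTD $251,403.00 = $6,987.00 subject; 1% × $6,987.00 = $69.87
Total: $760.17 + $69.87 = $830.04

$830.04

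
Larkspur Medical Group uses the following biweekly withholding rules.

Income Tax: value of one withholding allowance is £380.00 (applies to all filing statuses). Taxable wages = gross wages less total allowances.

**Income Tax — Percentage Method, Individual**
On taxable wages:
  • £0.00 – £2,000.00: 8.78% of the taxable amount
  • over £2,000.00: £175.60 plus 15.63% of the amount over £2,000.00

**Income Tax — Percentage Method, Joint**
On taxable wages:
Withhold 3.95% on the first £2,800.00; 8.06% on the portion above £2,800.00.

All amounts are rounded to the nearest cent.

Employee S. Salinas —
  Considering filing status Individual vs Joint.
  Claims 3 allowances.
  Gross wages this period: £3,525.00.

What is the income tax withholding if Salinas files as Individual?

£235.78

Income Tax (Individual): taxable = £3,525.00 − 3×£380.00 = £2,385.00
  £175.60 + 15.63% × (£2,385.00 − £2,000.00) = £175.60 + 15.63% × £385.00 = £235.78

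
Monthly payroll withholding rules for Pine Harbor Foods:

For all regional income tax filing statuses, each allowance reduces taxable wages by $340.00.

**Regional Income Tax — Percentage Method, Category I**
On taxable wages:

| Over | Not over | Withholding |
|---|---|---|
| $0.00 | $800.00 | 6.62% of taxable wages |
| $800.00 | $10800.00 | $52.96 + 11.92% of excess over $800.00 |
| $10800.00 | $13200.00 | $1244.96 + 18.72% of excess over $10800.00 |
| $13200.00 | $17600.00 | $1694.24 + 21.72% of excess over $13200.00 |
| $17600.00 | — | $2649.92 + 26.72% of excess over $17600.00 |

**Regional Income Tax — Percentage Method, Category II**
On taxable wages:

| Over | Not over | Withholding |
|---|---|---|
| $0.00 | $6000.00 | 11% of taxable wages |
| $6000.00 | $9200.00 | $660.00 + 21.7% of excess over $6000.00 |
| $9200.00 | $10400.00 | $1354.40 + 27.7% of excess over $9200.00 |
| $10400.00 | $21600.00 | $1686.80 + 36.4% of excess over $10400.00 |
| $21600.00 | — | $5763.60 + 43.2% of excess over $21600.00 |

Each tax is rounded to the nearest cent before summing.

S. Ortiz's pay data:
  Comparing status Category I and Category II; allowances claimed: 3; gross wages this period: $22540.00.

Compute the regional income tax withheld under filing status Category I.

$3697.34

Regional Income Tax (Category I): taxable = $22540.00 − 3×$340.00 = $21520.00
  $2649.92 + 26.72% × ($21520.00 − $17600.00) = $2649.92 + 26.72% × $3920.00 = $3697.34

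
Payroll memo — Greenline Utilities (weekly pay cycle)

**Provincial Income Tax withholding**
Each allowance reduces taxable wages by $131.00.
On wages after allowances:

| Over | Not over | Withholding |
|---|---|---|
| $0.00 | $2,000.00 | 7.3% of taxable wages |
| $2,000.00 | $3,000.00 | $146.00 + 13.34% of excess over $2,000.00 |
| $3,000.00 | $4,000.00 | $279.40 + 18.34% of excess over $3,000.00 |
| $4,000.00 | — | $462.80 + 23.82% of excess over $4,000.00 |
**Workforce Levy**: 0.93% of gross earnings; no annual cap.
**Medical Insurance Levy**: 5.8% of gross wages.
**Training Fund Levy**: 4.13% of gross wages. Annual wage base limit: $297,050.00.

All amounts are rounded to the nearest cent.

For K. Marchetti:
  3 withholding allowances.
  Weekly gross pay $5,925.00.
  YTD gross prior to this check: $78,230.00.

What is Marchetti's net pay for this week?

$4,453.83

Provincial Income Tax: taxable = $5,925.00 − 3×$131.00 = $5,532.00
  $462.80 + 23.82% × ($5,532.00 − $4,000.00) = $462.80 + 23.82% × $1,532.00 = $827.72
Workforce Levy: 0.93% × $5,925.00 = $55.10
Medical Insurance Levy: 5.8% × $5,925.00 = $343.65
Training Fund Levy: 4.13% × $5,925.00 = $244.70
Total withheld: $827.72 + $55.10 + $343.65 + $244.70 = $1,471.17
Net pay: $5,925.00 − $1,471.17 = $4,453.83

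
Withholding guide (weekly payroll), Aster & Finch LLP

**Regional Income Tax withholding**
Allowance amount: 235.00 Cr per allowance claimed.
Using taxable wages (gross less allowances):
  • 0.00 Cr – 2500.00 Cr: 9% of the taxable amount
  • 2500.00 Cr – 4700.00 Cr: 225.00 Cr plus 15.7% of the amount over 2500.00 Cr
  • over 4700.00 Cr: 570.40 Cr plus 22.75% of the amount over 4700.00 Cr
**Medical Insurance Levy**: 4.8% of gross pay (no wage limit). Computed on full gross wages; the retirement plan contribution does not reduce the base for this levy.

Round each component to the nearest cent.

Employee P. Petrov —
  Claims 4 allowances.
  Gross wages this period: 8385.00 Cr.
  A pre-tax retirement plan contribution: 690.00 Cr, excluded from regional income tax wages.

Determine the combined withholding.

1440.39 Cr

Regional Income Tax: taxable = 8385.00 Cr − 690.00 Cr − 4×235.00 Cr = 6755.00 Cr
  570.40 Cr + 22.75% × (6755.00 Cr − 4700.00 Cr) = 570.40 Cr + 22.75% × 2055.00 Cr = 1037.91 Cr
Medical Insurance Levy: 4.8% × 8385.00 Cr = 402.48 Cr
Total: 1037.91 Cr + 402.48 Cr = 1440.39 Cr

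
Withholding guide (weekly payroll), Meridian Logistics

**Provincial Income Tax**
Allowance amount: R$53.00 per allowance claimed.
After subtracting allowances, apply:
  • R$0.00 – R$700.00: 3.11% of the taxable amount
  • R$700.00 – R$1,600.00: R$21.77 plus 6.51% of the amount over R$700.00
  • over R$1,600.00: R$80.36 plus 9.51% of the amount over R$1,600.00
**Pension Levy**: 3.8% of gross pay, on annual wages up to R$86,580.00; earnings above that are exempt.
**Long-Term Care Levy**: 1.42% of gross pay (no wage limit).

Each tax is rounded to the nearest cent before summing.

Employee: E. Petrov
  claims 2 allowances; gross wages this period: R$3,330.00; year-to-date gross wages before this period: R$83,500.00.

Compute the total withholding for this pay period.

R$399.13

Provincial Income Tax: taxable = R$3,330.00 − 2×R$53.00 = R$3,224.00
  R$80.36 + 9.51% × (R$3,224.00 − R$1,600.00) = R$80.36 + 9.51% × R$1,624.00 = R$234.80
Pension Levy: cap R$86,580.00 − YTD R$83,500.00 = R$3,080.00 subject; 3.8% × R$3,080.00 = R$117.04
Long-Term Care Levy: 1.42% × R$3,330.00 = R$47.29
Total: R$234.80 + R$117.04 + R$47.29 = R$399.13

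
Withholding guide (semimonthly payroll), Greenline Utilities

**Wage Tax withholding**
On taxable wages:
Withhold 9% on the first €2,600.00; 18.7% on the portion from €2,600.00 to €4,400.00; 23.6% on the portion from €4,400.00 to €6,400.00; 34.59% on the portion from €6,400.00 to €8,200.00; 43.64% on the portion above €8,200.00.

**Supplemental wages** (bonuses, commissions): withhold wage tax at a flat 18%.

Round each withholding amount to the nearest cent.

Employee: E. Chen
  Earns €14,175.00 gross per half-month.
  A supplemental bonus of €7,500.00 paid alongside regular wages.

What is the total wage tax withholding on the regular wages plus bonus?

€5,622.71

Wage Tax: taxable = €14,175.00
  €1,665.22 + 43.64% × (€14,175.00 − €8,200.00) = €1,665.22 + 43.64% × €5,975.00 = €4,272.71
Supplemental (18% flat on bonus): 18% × €7,500.00 = €1,350.00
Total wage tax: €4,272.71 + €1,350.00 = €5,622.71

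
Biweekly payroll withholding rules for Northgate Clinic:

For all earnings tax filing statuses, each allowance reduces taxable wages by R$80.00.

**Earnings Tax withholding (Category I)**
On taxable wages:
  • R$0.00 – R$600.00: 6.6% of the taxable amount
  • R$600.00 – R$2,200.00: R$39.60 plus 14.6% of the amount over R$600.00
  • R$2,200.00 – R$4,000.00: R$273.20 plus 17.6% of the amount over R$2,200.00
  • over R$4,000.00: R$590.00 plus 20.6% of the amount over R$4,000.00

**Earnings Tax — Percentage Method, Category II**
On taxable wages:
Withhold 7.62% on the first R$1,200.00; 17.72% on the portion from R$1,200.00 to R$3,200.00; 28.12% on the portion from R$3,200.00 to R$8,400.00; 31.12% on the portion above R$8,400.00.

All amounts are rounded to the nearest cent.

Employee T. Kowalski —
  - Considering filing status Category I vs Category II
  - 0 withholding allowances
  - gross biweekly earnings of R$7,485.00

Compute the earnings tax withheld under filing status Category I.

Earnings Tax (Category I): taxable = R$7,485.00
  R$590.00 + 20.6% × (R$7,485.00 − R$4,000.00) = R$590.00 + 20.6% × R$3,485.00 = R$1,307.91

R$1,307.91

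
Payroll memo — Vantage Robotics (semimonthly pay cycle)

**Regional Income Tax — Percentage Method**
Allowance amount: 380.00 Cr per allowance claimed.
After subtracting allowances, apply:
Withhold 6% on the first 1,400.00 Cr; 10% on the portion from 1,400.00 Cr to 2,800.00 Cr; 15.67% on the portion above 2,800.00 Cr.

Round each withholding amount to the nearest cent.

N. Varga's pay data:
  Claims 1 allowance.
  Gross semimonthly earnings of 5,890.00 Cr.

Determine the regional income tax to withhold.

648.66 Cr

Regional Income Tax: taxable = 5,890.00 Cr − 1×380.00 Cr = 5,510.00 Cr
  224.00 Cr + 15.67% × (5,510.00 Cr − 2,800.00 Cr) = 224.00 Cr + 15.67% × 2,710.00 Cr = 648.66 Cr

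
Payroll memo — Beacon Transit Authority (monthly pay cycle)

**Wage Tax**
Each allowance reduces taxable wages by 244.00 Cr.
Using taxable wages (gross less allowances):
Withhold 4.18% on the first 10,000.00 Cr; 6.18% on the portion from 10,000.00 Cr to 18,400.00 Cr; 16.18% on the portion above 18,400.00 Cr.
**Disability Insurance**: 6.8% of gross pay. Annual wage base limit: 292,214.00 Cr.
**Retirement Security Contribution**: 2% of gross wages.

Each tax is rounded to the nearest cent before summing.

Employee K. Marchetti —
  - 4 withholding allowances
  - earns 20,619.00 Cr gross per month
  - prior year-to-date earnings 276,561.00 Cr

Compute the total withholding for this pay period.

Wage Tax: taxable = 20,619.00 Cr − 4×244.00 Cr = 19,643.00 Cr
  937.12 Cr + 16.18% × (19,643.00 Cr − 18,400.00 Cr) = 937.12 Cr + 16.18% × 1,243.00 Cr = 1,138.24 Cr
Disability Insurance: cap 292,214.00 Cr − YTD 276,561.00 Cr = 15,653.00 Cr subject; 6.8% × 15,653.00 Cr = 1,064.40 Cr
Retirement Security Contribution: 2% × 20,619.00 Cr = 412.38 Cr
Total: 1,138.24 Cr + 1,064.40 Cr + 412.38 Cr = 2,615.02 Cr

2,615.02 Cr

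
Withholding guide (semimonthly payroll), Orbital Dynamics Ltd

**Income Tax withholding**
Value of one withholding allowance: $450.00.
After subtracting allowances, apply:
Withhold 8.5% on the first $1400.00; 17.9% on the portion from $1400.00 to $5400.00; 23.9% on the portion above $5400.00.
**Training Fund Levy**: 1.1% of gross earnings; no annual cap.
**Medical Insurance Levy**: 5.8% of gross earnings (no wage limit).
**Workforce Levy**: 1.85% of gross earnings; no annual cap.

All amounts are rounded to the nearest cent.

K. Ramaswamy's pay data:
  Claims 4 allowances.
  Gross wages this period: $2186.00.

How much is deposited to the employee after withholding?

$1961.91

Income Tax: taxable = $2186.00 − 4×$450.00 = $386.00
  8.5% × $386.00 = $32.81
Training Fund Levy: 1.1% × $2186.00 = $24.05
Medical Insurance Levy: 5.8% × $2186.00 = $126.79
Workforce Levy: 1.85% × $2186.00 = $40.44
Total withheld: $32.81 + $24.05 + $126.79 + $40.44 = $224.09
Net pay: $2186.00 − $224.09 = $1961.91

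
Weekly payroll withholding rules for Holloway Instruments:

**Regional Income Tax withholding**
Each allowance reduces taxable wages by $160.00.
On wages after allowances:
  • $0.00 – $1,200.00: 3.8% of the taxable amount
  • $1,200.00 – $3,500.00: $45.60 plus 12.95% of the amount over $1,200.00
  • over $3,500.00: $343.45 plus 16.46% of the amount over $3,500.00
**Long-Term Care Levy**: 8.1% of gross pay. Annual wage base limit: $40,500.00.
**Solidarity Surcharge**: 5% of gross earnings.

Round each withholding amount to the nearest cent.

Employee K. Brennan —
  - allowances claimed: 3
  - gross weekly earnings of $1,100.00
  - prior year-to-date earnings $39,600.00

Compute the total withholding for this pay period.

$151.46

Regional Income Tax: taxable = $1,100.00 − 3×$160.00 = $620.00
  3.8% × $620.00 = $23.56
Long-Term Care Levy: cap $40,500.00 − YTD $39,600.00 = $900.00 subject; 8.1% × $900.00 = $72.90
Solidarity Surcharge: 5% × $1,100.00 = $55.00
Total: $23.56 + $72.90 + $55.00 = $151.46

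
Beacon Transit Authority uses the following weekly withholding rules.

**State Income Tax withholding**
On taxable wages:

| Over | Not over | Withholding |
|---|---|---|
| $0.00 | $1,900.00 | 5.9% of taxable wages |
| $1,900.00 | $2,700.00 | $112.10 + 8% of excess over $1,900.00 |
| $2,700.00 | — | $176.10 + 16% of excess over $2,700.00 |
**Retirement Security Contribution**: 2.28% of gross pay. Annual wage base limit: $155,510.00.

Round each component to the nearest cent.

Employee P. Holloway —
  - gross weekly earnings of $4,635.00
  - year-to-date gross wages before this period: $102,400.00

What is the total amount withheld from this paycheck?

State Income Tax: taxable = $4,635.00
  $176.10 + 16% × ($4,635.00 − $2,700.00) = $176.10 + 16% × $1,935.00 = $485.70
Retirement Security Contribution: 2.28% × $4,635.00 = $105.68
Total: $485.70 + $105.68 = $591.38

$591.38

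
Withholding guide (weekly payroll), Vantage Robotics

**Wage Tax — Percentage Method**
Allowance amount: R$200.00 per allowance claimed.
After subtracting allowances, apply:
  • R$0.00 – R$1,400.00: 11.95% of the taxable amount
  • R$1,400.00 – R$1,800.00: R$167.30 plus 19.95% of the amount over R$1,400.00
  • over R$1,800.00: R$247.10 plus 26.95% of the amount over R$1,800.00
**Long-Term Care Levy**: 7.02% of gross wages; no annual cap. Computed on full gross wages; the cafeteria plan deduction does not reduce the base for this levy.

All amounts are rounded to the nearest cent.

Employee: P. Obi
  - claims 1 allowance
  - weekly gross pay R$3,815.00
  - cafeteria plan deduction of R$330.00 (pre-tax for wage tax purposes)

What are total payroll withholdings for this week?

R$915.12

Wage Tax: taxable = R$3,815.00 − R$330.00 − 1×R$200.00 = R$3,285.00
  R$247.10 + 26.95% × (R$3,285.00 − R$1,800.00) = R$247.10 + 26.95% × R$1,485.00 = R$647.31
Long-Term Care Levy: 7.02% × R$3,815.00 = R$267.81
Total: R$647.31 + R$267.81 = R$915.12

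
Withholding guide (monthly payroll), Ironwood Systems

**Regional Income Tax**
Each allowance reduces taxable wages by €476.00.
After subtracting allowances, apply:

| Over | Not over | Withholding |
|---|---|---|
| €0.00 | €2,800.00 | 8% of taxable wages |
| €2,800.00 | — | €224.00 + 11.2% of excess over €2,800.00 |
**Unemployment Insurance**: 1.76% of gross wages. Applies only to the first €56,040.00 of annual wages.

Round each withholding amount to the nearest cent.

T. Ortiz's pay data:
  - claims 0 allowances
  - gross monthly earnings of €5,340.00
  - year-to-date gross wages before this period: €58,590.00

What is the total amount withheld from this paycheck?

Regional Income Tax: taxable = €5,340.00
  €224.00 + 11.2% × (€5,340.00 − €2,800.00) = €224.00 + 11.2% × €2,540.00 = €508.48
Unemployment Insurance: YTD €58,590.00 ≥ cap €56,040.00 → €0.00
Total: €508.48 + €0.00 = €508.48

€508.48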